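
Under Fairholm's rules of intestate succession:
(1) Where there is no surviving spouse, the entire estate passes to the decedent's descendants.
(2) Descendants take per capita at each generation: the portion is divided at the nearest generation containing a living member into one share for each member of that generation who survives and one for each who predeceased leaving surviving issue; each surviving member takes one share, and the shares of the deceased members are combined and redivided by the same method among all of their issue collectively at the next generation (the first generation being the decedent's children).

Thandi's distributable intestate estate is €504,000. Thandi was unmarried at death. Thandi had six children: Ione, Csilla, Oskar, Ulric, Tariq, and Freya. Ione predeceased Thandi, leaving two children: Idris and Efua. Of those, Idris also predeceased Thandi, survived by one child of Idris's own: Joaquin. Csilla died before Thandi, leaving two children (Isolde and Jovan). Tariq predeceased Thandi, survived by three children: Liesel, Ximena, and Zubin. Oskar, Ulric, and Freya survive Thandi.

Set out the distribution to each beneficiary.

The entire €504,000 passes to the descendants.
That amount (€504,000) is divided at the children's generation into 6 shares of €84,000. Oskar, Ulric, and Freya each take €84,000. The 3 shares of the deceased (Ione, Csilla, and Tariq) are combined into a pool of €252,000.
That pool (€252,000) is divided at the grandchildren's generation into 7 shares of €36,000. Efua, Isolde, Jovan, Liesel, Ximena, and Zubin each take €36,000. The remaining share for the deceased Idris (€36,000) is carried to the next generation.
That pool (€36,000) passes entirely to Joaquin, the sole taker at the great-grandchildren's generation.

Joaquin: €36,000; Efua: €36,000; Isolde: €36,000; Jovan: €36,000; Oskar: €84,000; Ulric: €84,000; Liesel: €36,000; Ximena: €36,000; Zubin: €36,000; Freya: €84,000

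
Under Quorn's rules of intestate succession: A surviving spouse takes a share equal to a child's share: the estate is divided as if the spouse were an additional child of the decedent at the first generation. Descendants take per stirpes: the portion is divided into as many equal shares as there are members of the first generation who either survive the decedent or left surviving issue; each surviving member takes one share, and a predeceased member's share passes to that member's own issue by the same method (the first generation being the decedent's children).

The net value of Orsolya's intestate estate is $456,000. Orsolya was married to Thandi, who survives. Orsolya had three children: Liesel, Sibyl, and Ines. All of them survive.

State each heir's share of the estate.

The spouse counts as an additional share at the children's level, so there are 4 primary shares of $114,000. Thandi takes one such share ($114,000).
The children's combined portion ($342,000) is divided into 3 shares of $114,000: Liesel, Sibyl, and Ines each take $114,000.

Thandi: $114,000; Liesel: $114,000; Sibyl: $114,000; Ines: $114,000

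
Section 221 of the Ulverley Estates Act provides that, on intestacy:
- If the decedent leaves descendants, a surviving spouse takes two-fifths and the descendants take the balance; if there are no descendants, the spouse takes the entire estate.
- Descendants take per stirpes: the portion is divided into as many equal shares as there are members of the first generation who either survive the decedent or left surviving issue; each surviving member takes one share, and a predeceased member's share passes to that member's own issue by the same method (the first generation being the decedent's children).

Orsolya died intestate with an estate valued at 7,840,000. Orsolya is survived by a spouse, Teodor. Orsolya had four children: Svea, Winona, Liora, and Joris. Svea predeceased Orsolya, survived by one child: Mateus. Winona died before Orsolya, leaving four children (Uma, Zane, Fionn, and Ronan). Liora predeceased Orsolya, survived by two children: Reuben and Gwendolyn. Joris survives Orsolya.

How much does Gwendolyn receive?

Gwendolyn receives 588,000.

Teodor takes two-fifths of 7,840,000 = 3,136,000. The remaining 4,704,000 passes to the descendants.
The descendants' portion (4,704,000) is divided into 4 shares of 1,176,000: Joris takes 1,176,000; Svea's 1,176,000 share passes to Svea's issue; Winona's 1,176,000 share passes to Winona's issue; Liora's 1,176,000 share passes to Liora's issue.
Svea's share (1,176,000) passes entirely to Mateus.
Winona's share (1,176,000) is divided into 4 shares of 294,000: Uma, Zane, Fionn, and Ronan each take 294,000.
Liora's share (1,176,000) is divided into 2 shares of 588,000: Reuben and Gwendolyn each take 588,000.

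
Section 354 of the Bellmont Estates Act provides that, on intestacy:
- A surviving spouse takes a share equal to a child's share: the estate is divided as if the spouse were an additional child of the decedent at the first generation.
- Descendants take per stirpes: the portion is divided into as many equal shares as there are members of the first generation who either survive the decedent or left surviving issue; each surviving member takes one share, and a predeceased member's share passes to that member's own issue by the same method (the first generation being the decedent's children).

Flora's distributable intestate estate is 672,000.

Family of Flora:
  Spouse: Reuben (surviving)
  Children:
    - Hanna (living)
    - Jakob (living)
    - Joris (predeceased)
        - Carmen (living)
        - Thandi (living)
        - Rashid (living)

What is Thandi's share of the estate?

Thandi receives 56,000.

The spouse counts as an additional share at the children's level, so there are 4 primary shares of 168,000. Reuben takes one such share (168,000).
The children's combined portion (504,000) is divided into 3 shares of 168,000: Hanna and Jakob each take 168,000; Joris's 168,000 share passes to Joris's issue.
Joris's share (168,000) is divided into 3 shares of 56,000: Carmen, Thandi, and Rashid each take 56,000.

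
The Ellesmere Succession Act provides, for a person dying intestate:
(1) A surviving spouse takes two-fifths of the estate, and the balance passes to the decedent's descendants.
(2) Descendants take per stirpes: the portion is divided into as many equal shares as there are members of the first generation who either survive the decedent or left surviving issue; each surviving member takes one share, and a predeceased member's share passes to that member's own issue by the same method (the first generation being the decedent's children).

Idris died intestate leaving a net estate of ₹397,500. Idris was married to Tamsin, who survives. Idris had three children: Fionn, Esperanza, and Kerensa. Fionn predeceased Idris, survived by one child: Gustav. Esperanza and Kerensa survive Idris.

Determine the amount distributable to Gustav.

Tamsin takes two-fifths of ₹397,500 = ₹159,000. The remaining ₹238,500 passes to the descendants.
The descendants' portion (₹238,500) is divided into 3 shares of ₹79,500: Esperanza and Kerensa each take ₹79,500; Fionn's ₹79,500 share passes to Fionn's issue.
Fionn's share (₹79,500) passes entirely to Gustav.

Gustav receives ₹79,500.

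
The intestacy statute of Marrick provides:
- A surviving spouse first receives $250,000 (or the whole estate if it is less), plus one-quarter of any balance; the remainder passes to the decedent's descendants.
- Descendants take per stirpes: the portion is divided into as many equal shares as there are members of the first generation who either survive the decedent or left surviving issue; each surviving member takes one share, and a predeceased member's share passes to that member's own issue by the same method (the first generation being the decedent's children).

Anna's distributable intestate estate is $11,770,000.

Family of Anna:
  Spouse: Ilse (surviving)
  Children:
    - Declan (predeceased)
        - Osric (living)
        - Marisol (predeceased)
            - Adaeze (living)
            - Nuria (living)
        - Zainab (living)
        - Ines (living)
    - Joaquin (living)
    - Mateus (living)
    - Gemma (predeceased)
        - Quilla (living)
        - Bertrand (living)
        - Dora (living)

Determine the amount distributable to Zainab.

Ilse first takes $250,000, leaving a balance of $11,520,000. Ilse then takes one-quarter of the balance ($2,880,000), for a total of $3,130,000. The remaining $8,640,000 passes to the descendants.
The descendants' portion ($8,640,000) is divided into 4 shares of $2,160,000: Joaquin and Mateus each take $2,160,000; Declan's $2,160,000 share passes to Declan's issue; Gemma's $2,160,000 share passes to Gemma's issue.
Declan's share ($2,160,000) is divided into 4 shares of $540,000: Osric, Zainab, and Ines each take $540,000; Marisol's $540,000 share passes to Marisol's issue.
Marisol's share ($540,000) is divided into 2 shares of $270,000: Adaeze and Nuria each take $270,000.
Gemma's share ($2,160,000) is divided into 3 shares of $720,000: Quilla, Bertrand, and Dora each take $720,000.

Zainab receives $540,000.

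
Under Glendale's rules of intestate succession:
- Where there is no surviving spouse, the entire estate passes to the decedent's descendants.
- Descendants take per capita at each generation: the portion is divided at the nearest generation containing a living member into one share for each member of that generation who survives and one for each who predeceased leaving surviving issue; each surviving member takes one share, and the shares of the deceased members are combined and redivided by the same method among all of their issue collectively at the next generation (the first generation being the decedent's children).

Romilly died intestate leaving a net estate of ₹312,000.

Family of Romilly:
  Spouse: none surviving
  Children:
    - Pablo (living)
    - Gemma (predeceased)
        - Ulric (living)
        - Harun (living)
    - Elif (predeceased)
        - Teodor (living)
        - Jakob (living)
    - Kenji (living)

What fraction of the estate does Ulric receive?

Ulric receives 1/8 of the estate.

The entire ₹312,000 passes to the descendants.
That amount (₹312,000) is divided at the children's generation into 4 shares of ₹78,000. Pablo and Kenji each take ₹78,000. The 2 shares of the deceased (Gemma and Elif) are combined into a pool of ₹156,000.
That pool (₹156,000) is divided at the grandchildren's generation equally among Ulric, Harun, Teodor, and Jakob: ₹39,000 each.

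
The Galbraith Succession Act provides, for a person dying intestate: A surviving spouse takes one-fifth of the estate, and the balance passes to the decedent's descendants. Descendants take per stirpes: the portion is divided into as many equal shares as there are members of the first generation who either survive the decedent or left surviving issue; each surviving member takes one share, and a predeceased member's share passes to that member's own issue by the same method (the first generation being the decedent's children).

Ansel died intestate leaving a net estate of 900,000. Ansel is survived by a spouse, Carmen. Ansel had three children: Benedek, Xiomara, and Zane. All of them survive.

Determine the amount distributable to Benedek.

Benedek receives 240,000.

Carmen takes one-fifth of 900,000 = 180,000. The remaining 720,000 passes to the descendants.
The descendants' portion (720,000) is divided into 3 shares of 240,000: Benedek, Xiomara, and Zane each take 240,000.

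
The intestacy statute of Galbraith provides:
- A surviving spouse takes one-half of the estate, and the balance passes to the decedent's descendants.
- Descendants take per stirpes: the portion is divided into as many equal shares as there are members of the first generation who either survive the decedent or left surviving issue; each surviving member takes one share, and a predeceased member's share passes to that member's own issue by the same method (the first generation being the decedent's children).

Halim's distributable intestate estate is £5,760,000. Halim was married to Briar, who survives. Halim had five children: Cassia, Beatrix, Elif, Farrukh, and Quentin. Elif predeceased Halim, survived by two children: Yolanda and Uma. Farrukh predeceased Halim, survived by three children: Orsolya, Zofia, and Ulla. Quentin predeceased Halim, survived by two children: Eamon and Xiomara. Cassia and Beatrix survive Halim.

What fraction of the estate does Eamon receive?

Briar takes one-half of £5,760,000 = £2,880,000. The remaining £2,880,000 passes to the descendants.
The descendants' portion (£2,880,000) is divided into 5 shares of £576,000: Cassia and Beatrix each take £576,000; Elif's £576,000 share passes to Elif's issue; Farrukh's £576,000 share passes to Farrukh's issue; Quentin's £576,000 share passes to Quentin's issue.
Elif's share (£576,000) is divided into 2 shares of £288,000: Yolanda and Uma each take £288,000.
Farrukh's share (£576,000) is divided into 3 shares of £192,000: Orsolya, Zofia, and Ulla each take £192,000.
Quentin's share (£576,000) is divided into 2 shares of £288,000: Eamon and Xiomara each take £288,000.

Eamon receives 1/20 of the estate.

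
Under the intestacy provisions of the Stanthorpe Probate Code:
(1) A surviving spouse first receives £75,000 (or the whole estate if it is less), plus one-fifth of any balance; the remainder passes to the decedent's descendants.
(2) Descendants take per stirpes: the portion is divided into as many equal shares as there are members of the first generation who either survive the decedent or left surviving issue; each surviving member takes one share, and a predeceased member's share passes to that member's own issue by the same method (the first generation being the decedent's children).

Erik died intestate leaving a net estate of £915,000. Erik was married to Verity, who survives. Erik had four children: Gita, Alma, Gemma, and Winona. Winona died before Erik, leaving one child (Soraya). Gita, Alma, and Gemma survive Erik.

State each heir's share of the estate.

Verity first takes £75,000, leaving a balance of £840,000. Verity then takes one-fifth of the balance (£168,000), for a total of £243,000. The remaining £672,000 passes to the descendants.
The descendants' portion (£672,000) is divided into 4 shares of £168,000: Gita, Alma, and Gemma each take £168,000; Winona's £168,000 share passes to Winona's issue.
Winona's share (£168,000) passes entirely to Soraya.

Verity: £243,000; Gita: £168,000; Alma: £168,000; Gemma: £168,000; Soraya: £168,000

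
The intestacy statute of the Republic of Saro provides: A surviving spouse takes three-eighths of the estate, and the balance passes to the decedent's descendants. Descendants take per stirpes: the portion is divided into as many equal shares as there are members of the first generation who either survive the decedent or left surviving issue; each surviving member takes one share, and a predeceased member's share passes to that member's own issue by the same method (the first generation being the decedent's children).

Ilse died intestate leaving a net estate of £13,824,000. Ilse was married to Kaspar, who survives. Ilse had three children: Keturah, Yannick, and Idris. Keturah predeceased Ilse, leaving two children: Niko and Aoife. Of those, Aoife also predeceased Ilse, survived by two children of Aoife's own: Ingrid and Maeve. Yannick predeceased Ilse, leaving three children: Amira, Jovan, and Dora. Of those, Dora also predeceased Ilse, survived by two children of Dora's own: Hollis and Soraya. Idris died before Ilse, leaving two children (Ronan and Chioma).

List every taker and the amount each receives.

Kaspar takes three-eighths of £13,824,000 = £5,184,000. The remaining £8,640,000 passes to the descendants.
The descendants' portion (£8,640,000) is divided into 3 shares of £2,880,000: Keturah's £2,880,000 share passes to Keturah's issue; Yannick's £2,880,000 share passes to Yannick's issue; Idris's £2,880,000 share passes to Idris's issue.
Keturah's share (£2,880,000) is divided into 2 shares of £1,440,000: Niko takes £1,440,000; Aoife's £1,440,000 share passes to Aoife's issue.
Aoife's share (£1,440,000) is divided into 2 shares of £720,000: Ingrid and Maeve each take £720,000.
Yannick's share (£2,880,000) is divided into 3 shares of £960,000: Amira and Jovan each take £960,000; Dora's £960,000 share passes to Dora's issue.
Dora's share (£960,000) is divided into 2 shares of £480,000: Hollis and Soraya each take £480,000.
Idris's share (£2,880,000) is divided into 2 shares of £1,440,000: Ronan and Chioma each take £1,440,000.

Kaspar: £5,184,000; Niko: £1,440,000; Ingrid: £720,000; Maeve: £720,000; Amira: £960,000; Jovan: £960,000; Hollis: £480,000; Soraya: £480,000; Ronan: £1,440,000; Chioma: £1,440,000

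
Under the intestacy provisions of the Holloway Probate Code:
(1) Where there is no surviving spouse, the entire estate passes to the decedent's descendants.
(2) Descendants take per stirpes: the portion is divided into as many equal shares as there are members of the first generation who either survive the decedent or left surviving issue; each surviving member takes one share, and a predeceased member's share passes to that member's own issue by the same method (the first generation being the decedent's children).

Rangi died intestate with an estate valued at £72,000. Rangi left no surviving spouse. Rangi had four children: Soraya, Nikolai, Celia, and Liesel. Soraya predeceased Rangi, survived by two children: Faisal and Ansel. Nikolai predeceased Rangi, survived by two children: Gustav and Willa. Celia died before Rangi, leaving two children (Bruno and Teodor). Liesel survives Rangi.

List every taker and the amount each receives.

Faisal: £9,000; Ansel: £9,000; Gustav: £9,000; Willa: £9,000; Bruno: £9,000; Teodor: £9,000; Liesel: £18,000

The entire £72,000 passes to the descendants.
That amount (£72,000) is divided into 4 shares of £18,000: Liesel takes £18,000; Soraya's £18,000 share passes to Soraya's issue; Nikolai's £18,000 share passes to Nikolai's issue; Celia's £18,000 share passes to Celia's issue.
Soraya's share (£18,000) is divided into 2 shares of £9,000: Faisal and Ansel each take £9,000.
Nikolai's share (£18,000) is divided into 2 shares of £9,000: Gustav and Willa each take £9,000.
Celia's share (£18,000) is divided into 2 shares of £9,000: Bruno and Teodor each take £9,000.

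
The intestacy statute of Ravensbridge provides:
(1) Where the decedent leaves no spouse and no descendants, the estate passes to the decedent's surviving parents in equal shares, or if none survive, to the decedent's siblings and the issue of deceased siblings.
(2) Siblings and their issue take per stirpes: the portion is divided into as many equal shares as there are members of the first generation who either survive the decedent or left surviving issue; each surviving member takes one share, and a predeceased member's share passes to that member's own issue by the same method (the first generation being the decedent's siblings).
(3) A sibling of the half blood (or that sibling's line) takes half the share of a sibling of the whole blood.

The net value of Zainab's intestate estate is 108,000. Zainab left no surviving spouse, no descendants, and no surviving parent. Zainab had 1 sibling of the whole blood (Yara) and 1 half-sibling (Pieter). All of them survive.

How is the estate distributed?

Yara: 72,000; Pieter: 36,000

The entire 108,000 passes to the siblings and their issue.
Counting each half-blood sibling's line as half a unit, there are 3/2 units in 108,000, so one unit is 72,000. Whole-blood lines (Yara) take 72,000 each; half-blood lines (Pieter) take 36,000 each.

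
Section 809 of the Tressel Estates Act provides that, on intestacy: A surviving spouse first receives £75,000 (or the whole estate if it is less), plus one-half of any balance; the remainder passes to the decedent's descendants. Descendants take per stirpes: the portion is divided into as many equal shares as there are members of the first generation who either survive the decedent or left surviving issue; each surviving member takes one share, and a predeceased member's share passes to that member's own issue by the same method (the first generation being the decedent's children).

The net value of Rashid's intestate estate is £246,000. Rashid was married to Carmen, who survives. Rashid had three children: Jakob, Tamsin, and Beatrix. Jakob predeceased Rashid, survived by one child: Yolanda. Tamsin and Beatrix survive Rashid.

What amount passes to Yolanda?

Carmen first takes £75,000, leaving a balance of £171,000. Carmen then takes one-half of the balance (£85,500), for a total of £160,500. The remaining £85,500 passes to the descendants.
The descendants' portion (£85,500) is divided into 3 shares of £28,500: Tamsin and Beatrix each take £28,500; Jakob's £28,500 share passes to Jakob's issue.
Jakob's share (£28,500) passes entirely to Yolanda.

Yolanda receives £28,500.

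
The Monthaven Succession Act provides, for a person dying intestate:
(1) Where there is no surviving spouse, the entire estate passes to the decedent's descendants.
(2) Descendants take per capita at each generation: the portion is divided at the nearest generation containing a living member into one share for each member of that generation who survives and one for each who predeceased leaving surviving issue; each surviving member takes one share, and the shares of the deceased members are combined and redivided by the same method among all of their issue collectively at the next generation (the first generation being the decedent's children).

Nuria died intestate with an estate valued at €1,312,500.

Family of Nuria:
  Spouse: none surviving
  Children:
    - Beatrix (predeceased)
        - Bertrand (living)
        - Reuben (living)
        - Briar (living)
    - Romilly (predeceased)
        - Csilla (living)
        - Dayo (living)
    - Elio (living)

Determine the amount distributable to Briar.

Briar receives €175,000.

The entire €1,312,500 passes to the descendants.
That amount (€1,312,500) is divided at the children's generation into 3 shares of €437,500. Elio takes €437,500. The 2 shares of the deceased (Beatrix and Romilly) are combined into a pool of €875,000.
That pool (€875,000) is divided at the grandchildren's generation equally among Bertrand, Reuben, Briar, Csilla, and Dayo: €175,000 each.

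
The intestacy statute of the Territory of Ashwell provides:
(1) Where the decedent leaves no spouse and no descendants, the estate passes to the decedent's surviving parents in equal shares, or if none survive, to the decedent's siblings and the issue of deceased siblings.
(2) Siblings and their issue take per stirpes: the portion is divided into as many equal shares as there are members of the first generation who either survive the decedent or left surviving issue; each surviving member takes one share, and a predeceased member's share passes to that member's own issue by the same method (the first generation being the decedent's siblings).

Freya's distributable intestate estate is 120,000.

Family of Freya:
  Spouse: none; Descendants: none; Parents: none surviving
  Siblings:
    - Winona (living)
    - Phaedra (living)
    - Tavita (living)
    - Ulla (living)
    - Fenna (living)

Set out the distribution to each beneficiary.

Winona: 24,000; Phaedra: 24,000; Tavita: 24,000; Ulla: 24,000; Fenna: 24,000

The entire 120,000 passes to the siblings and their issue.
That amount (120,000) is divided into 5 shares of 24,000: Winona, Phaedra, Tavita, Ulla, and Fenna each take 24,000.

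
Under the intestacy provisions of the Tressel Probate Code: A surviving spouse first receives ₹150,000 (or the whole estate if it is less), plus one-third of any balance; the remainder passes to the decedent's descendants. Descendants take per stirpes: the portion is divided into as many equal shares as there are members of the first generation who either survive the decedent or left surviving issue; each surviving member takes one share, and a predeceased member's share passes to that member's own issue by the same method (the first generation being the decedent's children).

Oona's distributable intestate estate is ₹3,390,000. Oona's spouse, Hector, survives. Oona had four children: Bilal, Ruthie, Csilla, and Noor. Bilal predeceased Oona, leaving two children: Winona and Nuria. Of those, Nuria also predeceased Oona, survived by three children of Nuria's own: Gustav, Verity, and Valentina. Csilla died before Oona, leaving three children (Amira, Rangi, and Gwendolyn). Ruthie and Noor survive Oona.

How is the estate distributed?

Hector first takes ₹150,000, leaving a balance of ₹3,240,000. Hector then takes one-third of the balance (₹1,080,000), for a total of ₹1,230,000. The remaining ₹2,160,000 passes to the descendants.
The descendants' portion (₹2,160,000) is divided into 4 shares of ₹540,000: Ruthie and Noor each take ₹540,000; Bilal's ₹540,000 share passes to Bilal's issue; Csilla's ₹540,000 share passes to Csilla's issue.
Bilal's share (₹540,000) is divided into 2 shares of ₹270,000: Winona takes ₹270,000; Nuria's ₹270,000 share passes to Nuria's issue.
Nuria's share (₹270,000) is divided into 3 shares of ₹90,000: Gustav, Verity, and Valentina each take ₹90,000.
Csilla's share (₹540,000) is divided into 3 shares of ₹180,000: Amira, Rangi, and Gwendolyn each take ₹180,000.

Hector: ₹1,230,000; Winona: ₹270,000; Gustav: ₹90,000; Verity: ₹90,000; Valentina: ₹90,000; Ruthie: ₹540,000; Amira: ₹180,000; Rangi: ₹180,000; Gwendolyn: ₹180,000; Noor: ₹540,000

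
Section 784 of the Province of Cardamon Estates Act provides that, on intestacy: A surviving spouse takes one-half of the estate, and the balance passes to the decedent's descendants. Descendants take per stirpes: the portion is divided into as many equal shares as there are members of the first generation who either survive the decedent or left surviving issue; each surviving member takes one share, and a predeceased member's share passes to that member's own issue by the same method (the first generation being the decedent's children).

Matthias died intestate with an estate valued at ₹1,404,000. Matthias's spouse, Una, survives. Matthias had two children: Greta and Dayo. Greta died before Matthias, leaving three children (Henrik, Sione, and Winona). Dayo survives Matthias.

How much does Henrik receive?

Henrik receives ₹117,000.

Una takes one-half of ₹1,404,000 = ₹702,000. The remaining ₹702,000 passes to the descendants.
The descendants' portion (₹702,000) is divided into 2 shares of ₹351,000: Dayo takes ₹351,000; Greta's ₹351,000 share passes to Greta's issue.
Greta's share (₹351,000) is divided into 3 shares of ₹117,000: Henrik, Sione, and Winona each take ₹117,000.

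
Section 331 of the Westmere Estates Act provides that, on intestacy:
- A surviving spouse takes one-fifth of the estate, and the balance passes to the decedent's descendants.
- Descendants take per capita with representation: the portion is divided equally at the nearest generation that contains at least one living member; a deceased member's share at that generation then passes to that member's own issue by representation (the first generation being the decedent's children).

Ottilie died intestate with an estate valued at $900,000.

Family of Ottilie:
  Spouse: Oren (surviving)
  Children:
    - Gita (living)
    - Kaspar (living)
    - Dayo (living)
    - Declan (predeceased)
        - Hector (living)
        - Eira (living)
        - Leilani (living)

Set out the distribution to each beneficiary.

Oren takes one-fifth of $900,000 = $180,000. The remaining $720,000 passes to the descendants.
The descendants' portion ($720,000) is divided into 4 shares of $180,000: Gita, Kaspar, and Dayo each take $180,000; Declan's $180,000 share passes to Declan's issue.
Declan's share ($180,000) is divided into 3 shares of $60,000: Hector, Eira, and Leilani each take $60,000.

Oren: $180,000; Gita: $180,000; Kaspar: $180,000; Dayo: $180,000; Hector: $60,000; Eira: $60,000; Leilani: $60,000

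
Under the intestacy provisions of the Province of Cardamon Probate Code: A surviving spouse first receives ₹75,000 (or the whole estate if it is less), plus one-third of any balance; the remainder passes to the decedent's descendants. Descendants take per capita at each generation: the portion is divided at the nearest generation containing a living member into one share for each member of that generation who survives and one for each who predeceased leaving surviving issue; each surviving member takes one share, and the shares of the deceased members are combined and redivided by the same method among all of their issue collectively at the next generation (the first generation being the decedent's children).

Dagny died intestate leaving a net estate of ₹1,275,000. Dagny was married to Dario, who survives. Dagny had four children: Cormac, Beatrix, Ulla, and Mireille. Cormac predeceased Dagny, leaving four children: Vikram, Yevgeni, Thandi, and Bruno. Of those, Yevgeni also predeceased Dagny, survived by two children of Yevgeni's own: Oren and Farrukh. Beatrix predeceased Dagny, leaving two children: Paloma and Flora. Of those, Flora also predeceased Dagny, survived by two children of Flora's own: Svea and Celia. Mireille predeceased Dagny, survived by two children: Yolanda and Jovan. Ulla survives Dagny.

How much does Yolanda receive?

Yolanda receives ₹75,000.

Dario first takes ₹75,000, leaving a balance of ₹1,200,000. Dario then takes one-third of the balance (₹400,000), for a total of ₹475,000. The remaining ₹800,000 passes to the descendants.
The descendants' portion (₹800,000) is divided at the children's generation into 4 shares of ₹200,000. Ulla takes ₹200,000. The 3 shares of the deceased (Cormac, Beatrix, and Mireille) are combined into a pool of ₹600,000.
That pool (₹600,000) is divided at the grandchildren's generation into 8 shares of ₹75,000. Vikram, Thandi, Bruno, Paloma, Yolanda, and Jovan each take ₹75,000. The 2 shares of the deceased (Yevgeni and Flora) are combined into a pool of ₹150,000.
That pool (₹150,000) is divided at the great-grandchildren's generation equally among Oren, Farrukh, Svea, and Celia: ₹37,500 each.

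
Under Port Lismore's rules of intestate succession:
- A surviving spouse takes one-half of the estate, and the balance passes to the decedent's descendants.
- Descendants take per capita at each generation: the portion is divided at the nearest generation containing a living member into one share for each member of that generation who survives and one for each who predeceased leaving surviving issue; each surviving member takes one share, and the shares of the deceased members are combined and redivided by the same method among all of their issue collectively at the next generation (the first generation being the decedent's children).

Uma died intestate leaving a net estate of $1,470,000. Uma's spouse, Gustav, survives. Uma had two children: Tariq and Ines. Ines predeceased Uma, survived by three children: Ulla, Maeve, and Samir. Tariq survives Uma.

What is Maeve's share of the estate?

Maeve receives $122,500.

Gustav takes one-half of $1,470,000 = $735,000. The remaining $735,000 passes to the descendants.
The descendants' portion ($735,000) is divided at the children's generation into 2 shares of $367,500. Tariq takes $367,500. The remaining share for the deceased Ines ($367,500) is carried to the next generation.
That pool ($367,500) is divided at the grandchildren's generation equally among Ulla, Maeve, and Samir: $122,500 each.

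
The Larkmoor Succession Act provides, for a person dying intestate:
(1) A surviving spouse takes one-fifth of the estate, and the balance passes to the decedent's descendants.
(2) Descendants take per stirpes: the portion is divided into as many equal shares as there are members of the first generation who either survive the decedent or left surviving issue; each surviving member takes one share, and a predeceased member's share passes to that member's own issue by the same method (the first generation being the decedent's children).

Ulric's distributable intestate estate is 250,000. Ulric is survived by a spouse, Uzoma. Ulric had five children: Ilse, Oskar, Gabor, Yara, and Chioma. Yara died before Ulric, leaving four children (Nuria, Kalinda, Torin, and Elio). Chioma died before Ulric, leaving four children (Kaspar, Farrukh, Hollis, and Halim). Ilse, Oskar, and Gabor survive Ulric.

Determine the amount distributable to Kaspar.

Uzoma takes one-fifth of 250,000 = 50,000. The remaining 200,000 passes to the descendants.
The descendants' portion (200,000) is divided into 5 shares of 40,000: Ilse, Oskar, and Gabor each take 40,000; Yara's 40,000 share passes to Yara's issue; Chioma's 40,000 share passes to Chioma's issue.
Yara's share (40,000) is divided into 4 shares of 10,000: Nuria, Kalinda, Torin, and Elio each take 10,000.
Chioma's share (40,000) is divided into 4 shares of 10,000: Kaspar, Farrukh, Hollis, and Halim each take 10,000.

Kaspar receives 10,000.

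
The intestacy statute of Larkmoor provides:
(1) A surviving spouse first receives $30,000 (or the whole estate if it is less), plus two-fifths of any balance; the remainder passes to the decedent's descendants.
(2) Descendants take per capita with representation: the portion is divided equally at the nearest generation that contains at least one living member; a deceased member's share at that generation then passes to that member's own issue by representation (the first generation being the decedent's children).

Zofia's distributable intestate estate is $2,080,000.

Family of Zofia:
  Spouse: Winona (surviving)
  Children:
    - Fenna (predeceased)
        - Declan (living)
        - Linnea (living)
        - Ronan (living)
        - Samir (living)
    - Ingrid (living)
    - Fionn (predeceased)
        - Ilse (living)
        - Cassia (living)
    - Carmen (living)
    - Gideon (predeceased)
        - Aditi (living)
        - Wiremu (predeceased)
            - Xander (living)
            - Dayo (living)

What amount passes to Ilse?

Ilse receives $123,000.

Winona first takes $30,000, leaving a balance of $2,050,000. Winona then takes two-fifths of the balance ($820,000), for a total of $850,000. The remaining $1,230,000 passes to the descendants.
The descendants' portion ($1,230,000) is divided into 5 shares of $246,000: Ingrid and Carmen each take $246,000; Fenna's $246,000 share passes to Fenna's issue; Fionn's $246,000 share passes to Fionn's issue; Gideon's $246,000 share passes to Gideon's issue.
Fenna's share ($246,000) is divided into 4 shares of $61,500: Declan, Linnea, Ronan, and Samir each take $61,500.
Fionn's share ($246,000) is divided into 2 shares of $123,000: Ilse and Cassia each take $123,000.
Gideon's share ($246,000) is divided into 2 shares of $123,000: Aditi takes $123,000; Wiremu's $123,000 share passes to Wiremu's issue.
Wiremu's share ($123,000) is divided into 2 shares of $61,500: Xander and Dayo each take $61,500.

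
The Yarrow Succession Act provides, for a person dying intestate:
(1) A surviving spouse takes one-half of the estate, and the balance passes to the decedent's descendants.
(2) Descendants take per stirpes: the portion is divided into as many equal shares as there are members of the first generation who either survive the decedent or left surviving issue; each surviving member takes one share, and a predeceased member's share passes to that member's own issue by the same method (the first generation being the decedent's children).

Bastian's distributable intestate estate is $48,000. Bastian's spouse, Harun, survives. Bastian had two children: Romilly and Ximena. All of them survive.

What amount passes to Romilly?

Romilly receives $12,000.

Harun takes one-half of $48,000 = $24,000. The remaining $24,000 passes to the descendants.
The descendants' portion ($24,000) is divided into 2 shares of $12,000: Romilly and Ximena each take $12,000.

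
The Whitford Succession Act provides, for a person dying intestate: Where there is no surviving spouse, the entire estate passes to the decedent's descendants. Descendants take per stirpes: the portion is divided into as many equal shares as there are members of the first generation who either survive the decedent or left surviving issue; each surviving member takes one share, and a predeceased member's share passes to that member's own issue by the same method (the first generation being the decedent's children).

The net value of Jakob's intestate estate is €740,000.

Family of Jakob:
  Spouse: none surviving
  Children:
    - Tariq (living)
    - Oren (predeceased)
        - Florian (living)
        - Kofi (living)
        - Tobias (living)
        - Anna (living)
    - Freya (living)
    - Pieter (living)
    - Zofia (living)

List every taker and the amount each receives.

The entire €740,000 passes to the descendants.
That amount (€740,000) is divided into 5 shares of €148,000: Tariq, Freya, Pieter, and Zofia each take €148,000; Oren's €148,000 share passes to Oren's issue.
Oren's share (€148,000) is divided into 4 shares of €37,000: Florian, Kofi, Tobias, and Anna each take €37,000.

Tariq: €148,000; Florian: €37,000; Kofi: €37,000; Tobias: €37,000; Anna: €37,000; Freya: €148,000; Pieter: €148,000; Zofia: €148,000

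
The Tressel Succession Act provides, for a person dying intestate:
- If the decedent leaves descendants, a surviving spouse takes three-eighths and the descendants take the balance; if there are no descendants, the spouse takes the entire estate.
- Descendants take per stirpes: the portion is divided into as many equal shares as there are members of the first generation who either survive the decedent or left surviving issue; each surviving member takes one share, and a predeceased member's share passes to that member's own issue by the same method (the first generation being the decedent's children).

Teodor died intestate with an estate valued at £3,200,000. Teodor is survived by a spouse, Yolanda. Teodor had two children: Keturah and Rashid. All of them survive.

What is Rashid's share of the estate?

Rashid receives £1,000,000.

Yolanda takes three-eighths of £3,200,000 = £1,200,000. The remaining £2,000,000 passes to the descendants.
The descendants' portion (£2,000,000) is divided into 2 shares of £1,000,000: Keturah and Rashid each take £1,000,000.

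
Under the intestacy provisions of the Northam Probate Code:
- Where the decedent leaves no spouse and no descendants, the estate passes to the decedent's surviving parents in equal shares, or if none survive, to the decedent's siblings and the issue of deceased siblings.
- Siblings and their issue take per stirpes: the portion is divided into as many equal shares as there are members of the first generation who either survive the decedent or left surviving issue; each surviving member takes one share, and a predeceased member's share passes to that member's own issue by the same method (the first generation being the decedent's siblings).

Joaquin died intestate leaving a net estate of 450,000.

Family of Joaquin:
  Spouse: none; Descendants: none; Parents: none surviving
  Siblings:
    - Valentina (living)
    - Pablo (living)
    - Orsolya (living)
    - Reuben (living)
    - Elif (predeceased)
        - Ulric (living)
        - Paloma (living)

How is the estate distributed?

Valentina: 90,000; Pablo: 90,000; Orsolya: 90,000; Reuben: 90,000; Ulric: 45,000; Paloma: 45,000

The entire 450,000 passes to the siblings and their issue.
That amount (450,000) is divided into 5 shares of 90,000: Valentina, Pablo, Orsolya, and Reuben each take 90,000; Elif's 90,000 share passes to Elif's issue.
Elif's share (90,000) is divided into 2 shares of 45,000: Ulric and Paloma each take 45,000.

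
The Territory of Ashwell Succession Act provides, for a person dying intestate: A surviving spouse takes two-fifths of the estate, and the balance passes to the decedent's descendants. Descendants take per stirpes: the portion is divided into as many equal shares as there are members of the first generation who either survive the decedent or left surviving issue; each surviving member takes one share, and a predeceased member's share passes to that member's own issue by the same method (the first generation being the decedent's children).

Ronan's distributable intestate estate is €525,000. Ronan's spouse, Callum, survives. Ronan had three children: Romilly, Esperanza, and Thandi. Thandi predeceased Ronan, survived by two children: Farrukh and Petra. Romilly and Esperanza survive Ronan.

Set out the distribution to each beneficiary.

Callum: €210,000; Romilly: €105,000; Esperanza: €105,000; Farrukh: €52,500; Petra: €52,500

Callum takes two-fifths of €525,000 = €210,000. The remaining €315,000 passes to the descendants.
The descendants' portion (€315,000) is divided into 3 shares of €105,000: Romilly and Esperanza each take €105,000; Thandi's €105,000 share passes to Thandi's issue.
Thandi's share (€105,000) is divided into 2 shares of €52,500: Farrukh and Petra each take €52,500.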